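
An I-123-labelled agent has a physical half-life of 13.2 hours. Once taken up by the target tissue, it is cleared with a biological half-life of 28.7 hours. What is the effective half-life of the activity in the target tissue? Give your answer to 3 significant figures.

9.04 hours

1/t_eff = 1/t_phys + 1/t_biol = 1/13.2 + 1/28.7 = 0.1106 per hour.
t_eff = 13.2 × 28.7 / (13.2 + 28.7) ≈ 9.0415 hours.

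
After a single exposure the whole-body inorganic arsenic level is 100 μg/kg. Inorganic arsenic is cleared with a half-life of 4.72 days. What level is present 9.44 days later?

Elapsed time is 2 half-lives (9.44/4.72).
Each half-life halves the amount: 100 × (1/2)^2 = 100/4 = 25 μg/kg.

25 μg/kg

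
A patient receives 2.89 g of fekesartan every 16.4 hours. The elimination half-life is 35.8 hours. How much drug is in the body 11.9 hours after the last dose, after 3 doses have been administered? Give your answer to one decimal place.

5.2 g

The 3 doses were given 44.7, 28.3, 11.9 hours ago.
Total = 2.89·(1/2)^(44.7/35.8) + 2.89·(1/2)^(28.3/35.8) + 2.89·(1/2)^(11.9/35.8)
      = 1.2163 + 1.6708 + 2.2953 ≈ 5.1824 g.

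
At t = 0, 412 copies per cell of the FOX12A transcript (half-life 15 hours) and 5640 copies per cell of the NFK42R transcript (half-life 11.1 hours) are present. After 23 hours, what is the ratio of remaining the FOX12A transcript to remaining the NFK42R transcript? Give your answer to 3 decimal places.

0.106

FOX12A transcript: 412 × (1/2)^(23/15) = 412 × (1/2)^1.5333 ≈ 142.34 copies per cell.
NFK42R transcript: 5640 × (1/2)^(23/11.1) = 5640 × (1/2)^2.0721 ≈ 1341.3 copies per cell.
Ratio ≈ 142.34 / 1341.3 ≈ 0.10612.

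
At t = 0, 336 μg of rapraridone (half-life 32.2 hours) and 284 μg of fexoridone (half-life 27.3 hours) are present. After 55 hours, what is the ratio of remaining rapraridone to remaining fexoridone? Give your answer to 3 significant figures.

1.46

rapraridone: 336 × (1/2)^(55/32.2) = 336 × (1/2)^1.7081 ≈ 102.84 μg.
fexoridone: 284 × (1/2)^(55/27.3) = 284 × (1/2)^2.0147 ≈ 70.283 μg.
Ratio ≈ 102.84 / 70.283 ≈ 1.4632.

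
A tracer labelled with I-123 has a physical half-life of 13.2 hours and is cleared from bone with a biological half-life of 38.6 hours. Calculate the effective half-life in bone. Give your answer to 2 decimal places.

9.84 hours

1/t_eff = 1/t_phys + 1/t_biol = 1/13.2 + 1/38.6 = 0.10166 per hour.
t_eff = 13.2 × 38.6 / (13.2 + 38.6) ≈ 9.8363 hours.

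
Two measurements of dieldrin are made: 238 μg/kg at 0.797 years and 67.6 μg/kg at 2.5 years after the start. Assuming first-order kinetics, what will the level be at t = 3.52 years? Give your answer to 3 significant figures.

31.8 μg/kg

Over Δt = 2.5 − 0.797 = 1.703 years, the level fell by a factor of 238/67.6 ≈ 3.5207.
n = log₂(3.5207) ≈ 1.8159 half-lives, so t½ = 1.703/1.8159 ≈ 0.93784 years.
From t = 2.5 to t = 3.52: 67.6 × (1/2)^((3.52−2.5)/0.93784) ≈ 31.809 μg/kg.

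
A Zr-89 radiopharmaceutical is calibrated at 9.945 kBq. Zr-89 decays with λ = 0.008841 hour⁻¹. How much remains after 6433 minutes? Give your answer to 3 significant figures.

t½ = ln 2 / λ = 0.69315 / 0.008841 ≈ 78.401 hours.
Convert the elapsed time: 6433 minutes = 107.217 hours.
Number of half-lives: n = 107.217/78.401 ≈ 1.3675.
Remaining = 9.945 × (1/2)^1.3675 = 9.945 × 0.38755 ≈ 3.8542 kBq.

3.85 kBq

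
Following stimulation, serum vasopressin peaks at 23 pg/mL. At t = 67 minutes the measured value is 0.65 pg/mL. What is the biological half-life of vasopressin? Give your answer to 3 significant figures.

A/A₀ = 0.65/23 ≈ 0.028261.
n = log₂(35.385) ≈ 5.1451 half-lives elapsed in 67 minutes.
t½ = 67/5.1451 ≈ 13.022 minutes.

13.0 minutes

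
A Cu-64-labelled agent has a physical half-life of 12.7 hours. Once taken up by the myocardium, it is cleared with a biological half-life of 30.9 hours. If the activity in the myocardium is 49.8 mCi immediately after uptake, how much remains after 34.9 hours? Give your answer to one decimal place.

1/t_eff = 1/t_phys + 1/t_biol = 1/12.7 + 1/30.9 = 0.1111 per hour.
t_eff = 12.7 × 30.9 / (12.7 + 30.9) ≈ 9.0007 hours.
Remaining = 49.8 × (1/2)^(34.9/9.0007) = 49.8 × (1/2)^3.8775 ≈ 3.3884 mCi.

3.4 mCi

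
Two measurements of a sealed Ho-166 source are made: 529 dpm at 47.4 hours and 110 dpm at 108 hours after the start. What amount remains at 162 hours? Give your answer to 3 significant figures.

27.1 dpm

Over Δt = 108 − 47.4 = 60.6 hours, the level fell by a factor of 529/110 ≈ 4.8091.
n = log₂(4.8091) ≈ 2.2658 half-lives, so t½ = 60.6/2.2658 ≈ 26.746 hours.
From t = 108 to t = 162: 110 × (1/2)^((162−108)/26.746) ≈ 27.14 dpm.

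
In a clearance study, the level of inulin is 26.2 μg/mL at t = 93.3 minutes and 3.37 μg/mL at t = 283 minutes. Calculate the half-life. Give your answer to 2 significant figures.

Over Δt = 283 − 93.3 = 189.7 minutes, the level fell by a factor of 26.2/3.37 ≈ 7.7745.
n = log₂(7.7745) ≈ 2.9587 half-lives, so t½ = 189.7/2.9587 ≈ 64.115 minutes.

64 minutes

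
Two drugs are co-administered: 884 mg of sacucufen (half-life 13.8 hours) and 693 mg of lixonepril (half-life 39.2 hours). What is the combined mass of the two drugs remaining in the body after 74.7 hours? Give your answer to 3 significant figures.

206 mg

sacucufen: 884 × (1/2)^(74.7/13.8) = 884 × (1/2)^5.413 ≈ 20.747 mg.
lixonepril: 693 × (1/2)^(74.7/39.2) = 693 × (1/2)^1.9056 ≈ 184.96 mg.
Total = 20.747 + 184.96 ≈ 205.71 mg.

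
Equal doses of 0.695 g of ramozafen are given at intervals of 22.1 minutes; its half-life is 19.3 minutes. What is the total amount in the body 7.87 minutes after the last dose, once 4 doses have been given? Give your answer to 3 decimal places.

0.916 g

The 4 doses were given 74.17, 52.07, 29.97, 7.87 minutes ago.
Total = 0.695·(1/2)^(74.17/19.3) + 0.695·(1/2)^(52.07/19.3) + 0.695·(1/2)^(29.97/19.3) + 0.695·(1/2)^(7.87/19.3)
      = 0.048431 + 0.10711 + 0.23688 + 0.52388 ≈ 0.9163 g.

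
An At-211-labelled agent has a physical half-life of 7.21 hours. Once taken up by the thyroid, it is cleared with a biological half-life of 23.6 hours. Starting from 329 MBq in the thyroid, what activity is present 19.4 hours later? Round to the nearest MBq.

29 MBq

1/t_eff = 1/t_phys + 1/t_biol = 1/7.21 + 1/23.6 = 0.18107 per hour.
t_eff = 7.21 × 23.6 / (7.21 + 23.6) ≈ 5.5228 hours.
Remaining = 329 × (1/2)^(19.4/5.5228) = 329 × (1/2)^3.5127 ≈ 28.824 MBq.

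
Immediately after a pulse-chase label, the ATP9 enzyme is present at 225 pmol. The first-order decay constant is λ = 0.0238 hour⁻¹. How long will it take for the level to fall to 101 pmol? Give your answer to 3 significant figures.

33.7 hours

t½ = ln 2 / λ = 0.69315 / 0.0238 ≈ 29.124 hours.
Fraction remaining = 101/225 ≈ 0.44889.
n = log₂(225/101) = ln(2.2277)/ln 2 ≈ 1.1556 half-lives.
t = n × t½ = 1.1556 × 29.124 ≈ 33.655 hours.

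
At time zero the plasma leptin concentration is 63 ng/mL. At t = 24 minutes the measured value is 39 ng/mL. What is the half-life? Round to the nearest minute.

A/A₀ = 39/63 ≈ 0.61905.
n = log₂(1.6154) ≈ 0.69188 half-lives elapsed in 24 minutes.
t½ = 24/0.69188 ≈ 34.688 minutes.

35 minutes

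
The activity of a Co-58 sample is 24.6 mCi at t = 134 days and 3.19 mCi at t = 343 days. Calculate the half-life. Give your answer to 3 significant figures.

70.9 days

Over Δt = 343 − 134 = 209 days, the level fell by a factor of 24.6/3.19 ≈ 7.7116.
n = log₂(7.7116) ≈ 2.947 half-lives, so t½ = 209/2.947 ≈ 70.919 days.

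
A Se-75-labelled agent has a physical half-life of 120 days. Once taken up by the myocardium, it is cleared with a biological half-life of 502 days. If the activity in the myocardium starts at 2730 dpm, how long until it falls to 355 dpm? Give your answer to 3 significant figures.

285 days

1/t_eff = 1/t_phys + 1/t_biol = 1/120 + 1/502 = 0.010325 per day.
t_eff = 120 × 502 / (120 + 502) ≈ 96.849 days.
n = log₂(2730/355) ≈ 2.943; t = 2.943 × 96.849 ≈ 285.03 days.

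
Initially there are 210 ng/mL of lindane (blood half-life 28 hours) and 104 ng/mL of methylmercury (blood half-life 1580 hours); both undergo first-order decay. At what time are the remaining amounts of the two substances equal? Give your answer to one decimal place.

28.9 hours

Set 210·(1/2)^(t/28) = 104·(1/2)^(t/1580).
Taking log₂: log₂(210/104) = t·(1/28 − 1/1580).
log₂(2.0192) = 1.0138; 1/28 − 1/1580 = 0.035081.
t = 1.0138 / 0.035081 ≈ 28.899 hours.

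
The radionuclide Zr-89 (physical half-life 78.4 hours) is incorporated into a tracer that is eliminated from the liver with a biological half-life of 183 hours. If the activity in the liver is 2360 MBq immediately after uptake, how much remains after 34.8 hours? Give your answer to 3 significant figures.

1520 MBq

1/t_eff = 1/t_phys + 1/t_biol = 1/78.4 + 1/183 = 0.01822 per hour.
t_eff = 78.4 × 183 / (78.4 + 183) ≈ 54.886 hours.
Remaining = 2360 × (1/2)^(34.8/54.886) = 2360 × (1/2)^0.63404 ≈ 1520.7 MBq.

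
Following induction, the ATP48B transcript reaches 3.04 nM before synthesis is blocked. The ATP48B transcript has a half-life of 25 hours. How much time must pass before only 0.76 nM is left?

50 hours

0.76/3.04 = 1/4, so 2 half-lives have elapsed.
t = 2 × 25 = 50 hours.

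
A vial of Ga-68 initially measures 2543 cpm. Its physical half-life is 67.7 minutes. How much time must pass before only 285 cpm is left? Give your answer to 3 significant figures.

214 minutes

Fraction remaining = 285/2543 ≈ 0.11207.
n = log₂(2543/285) = ln(8.9228)/ln 2 ≈ 3.1575 half-lives.
t = n × t½ = 3.1575 × 67.7 ≈ 213.76 minutes.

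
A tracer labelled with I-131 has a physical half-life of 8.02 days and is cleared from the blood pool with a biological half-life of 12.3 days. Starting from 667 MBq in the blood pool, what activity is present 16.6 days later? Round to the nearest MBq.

1/t_eff = 1/t_phys + 1/t_biol = 1/8.02 + 1/12.3 = 0.20599 per day.
t_eff = 8.02 × 12.3 / (8.02 + 12.3) ≈ 4.8546 days.
Remaining = 667 × (1/2)^(16.6/4.8546) = 667 × (1/2)^3.4194 ≈ 62.342 MBq.

62 MBq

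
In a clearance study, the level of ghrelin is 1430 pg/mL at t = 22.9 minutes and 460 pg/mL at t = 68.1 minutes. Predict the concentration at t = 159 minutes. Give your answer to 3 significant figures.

47.0 pg/mL

Over Δt = 68.1 − 22.9 = 45.2 minutes, the level fell by a factor of 1430/460 ≈ 3.1087.
n = log₂(3.1087) ≈ 1.6363 half-lives, so t½ = 45.2/1.6363 ≈ 27.623 minutes.
From t = 68.1 to t = 159: 460 × (1/2)^((159−68.1)/27.623) ≈ 47.006 pg/mL.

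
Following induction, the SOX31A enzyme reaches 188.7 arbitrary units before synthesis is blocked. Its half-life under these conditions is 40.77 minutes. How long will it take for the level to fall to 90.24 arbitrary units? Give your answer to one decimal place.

Fraction remaining = 90.24/188.7 ≈ 0.47822.
n = log₂(188.7/90.24) = ln(2.0911)/ln 2 ≈ 1.0643 half-lives.
t = n × t½ = 1.0643 × 40.77 ≈ 43.39 minutes.

43.4 minutes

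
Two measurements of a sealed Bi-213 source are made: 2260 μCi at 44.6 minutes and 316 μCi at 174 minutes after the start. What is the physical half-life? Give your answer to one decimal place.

Over Δt = 174 − 44.6 = 129.4 minutes, the level fell by a factor of 2260/316 ≈ 7.1519.
n = log₂(7.1519) ≈ 2.8383 half-lives, so t½ = 129.4/2.8383 ≈ 45.59 minutes.

45.6 minutes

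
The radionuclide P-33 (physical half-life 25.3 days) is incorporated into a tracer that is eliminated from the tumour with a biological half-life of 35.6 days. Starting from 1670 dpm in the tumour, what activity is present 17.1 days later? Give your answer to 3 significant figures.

749 dpm

1/t_eff = 1/t_phys + 1/t_biol = 1/25.3 + 1/35.6 = 0.067616 per day.
t_eff = 25.3 × 35.6 / (25.3 + 35.6) ≈ 14.789 days.
Remaining = 1670 × (1/2)^(17.1/14.789) = 1670 × (1/2)^1.1562 ≈ 749.3 dpm.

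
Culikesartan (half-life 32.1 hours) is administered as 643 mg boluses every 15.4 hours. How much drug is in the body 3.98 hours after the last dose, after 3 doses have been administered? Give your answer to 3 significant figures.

The 3 doses were given 34.78, 19.38, 3.98 hours ago.
Total = 643·(1/2)^(34.78/32.1) + 643·(1/2)^(19.38/32.1) + 643·(1/2)^(3.98/32.1)
      = 303.42 + 423.12 + 590.05 ≈ 1316.6 mg.

1320 mg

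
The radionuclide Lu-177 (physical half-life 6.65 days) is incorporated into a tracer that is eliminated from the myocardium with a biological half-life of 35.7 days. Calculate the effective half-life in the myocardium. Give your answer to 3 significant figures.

1/t_eff = 1/t_phys + 1/t_biol = 1/6.65 + 1/35.7 = 0.17839 per day.
t_eff = 6.65 × 35.7 / (6.65 + 35.7) ≈ 5.6058 days.

5.61 days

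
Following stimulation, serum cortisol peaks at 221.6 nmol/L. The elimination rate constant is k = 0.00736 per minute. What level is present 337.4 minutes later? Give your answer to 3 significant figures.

18.5 nmol/L

t½ = ln 2 / k = 0.69315 / 0.00736 ≈ 94.178 minutes.
Number of half-lives: n = 337.4/94.178 ≈ 3.5826.
Remaining = 221.6 × (1/2)^3.5826 = 221.6 × 0.08347 ≈ 18.497 nmol/L.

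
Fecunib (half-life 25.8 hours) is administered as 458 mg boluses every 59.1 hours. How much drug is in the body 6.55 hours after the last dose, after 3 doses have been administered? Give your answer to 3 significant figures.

479 mg

The 3 doses were given 124.75, 65.65, 6.55 hours ago.
Total = 458·(1/2)^(124.75/25.8) + 458·(1/2)^(65.65/25.8) + 458·(1/2)^(6.55/25.8)
      = 16.044 + 78.501 + 384.1 ≈ 478.64 mg.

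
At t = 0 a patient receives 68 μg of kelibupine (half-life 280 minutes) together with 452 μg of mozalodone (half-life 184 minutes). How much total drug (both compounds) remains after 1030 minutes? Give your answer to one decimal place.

kelibupine: 68 × (1/2)^(1030/280) = 68 × (1/2)^3.6786 ≈ 5.3107 μg.
mozalodone: 452 × (1/2)^(1030/184) = 452 × (1/2)^5.5978 ≈ 9.3331 μg.
Total = 5.3107 + 9.3331 ≈ 14.644 μg.

14.6 μg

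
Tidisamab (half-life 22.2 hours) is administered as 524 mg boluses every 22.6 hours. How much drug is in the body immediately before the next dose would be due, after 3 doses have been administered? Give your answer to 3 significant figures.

The 3 doses were given 67.8, 45.2, 22.6 hours ago.
Total = 524·(1/2)^(67.8/22.2) + 524·(1/2)^(45.2/22.2) + 524·(1/2)^(22.6/22.2)
      = 63.091 + 127.77 + 258.75 ≈ 449.61 mg.

450 mg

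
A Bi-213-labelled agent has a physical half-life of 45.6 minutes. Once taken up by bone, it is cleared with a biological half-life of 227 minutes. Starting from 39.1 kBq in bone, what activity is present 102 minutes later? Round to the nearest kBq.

6 kBq

1/t_eff = 1/t_phys + 1/t_biol = 1/45.6 + 1/227 = 0.026335 per minute.
t_eff = 45.6 × 227 / (45.6 + 227) ≈ 37.972 minutes.
Remaining = 39.1 × (1/2)^(102/37.972) = 39.1 × (1/2)^2.6862 ≈ 6.0751 kBq.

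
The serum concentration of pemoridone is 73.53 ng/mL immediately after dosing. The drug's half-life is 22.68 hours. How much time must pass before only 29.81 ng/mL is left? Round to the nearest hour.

30 hours

Fraction remaining = 29.81/73.53 ≈ 0.40541.
n = log₂(73.53/29.81) = ln(2.4666)/ln 2 ≈ 1.3025 half-lives.
t = n × t½ = 1.3025 × 22.68 ≈ 29.542 hours.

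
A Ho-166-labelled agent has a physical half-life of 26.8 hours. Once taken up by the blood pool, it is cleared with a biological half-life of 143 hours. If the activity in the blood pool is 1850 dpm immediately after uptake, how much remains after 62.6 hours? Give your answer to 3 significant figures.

271 dpm

1/t_eff = 1/t_phys + 1/t_biol = 1/26.8 + 1/143 = 0.044306 per hour.
t_eff = 26.8 × 143 / (26.8 + 143) ≈ 22.57 hours.
Remaining = 1850 × (1/2)^(62.6/22.57) = 1850 × (1/2)^2.7736 ≈ 270.55 dpm.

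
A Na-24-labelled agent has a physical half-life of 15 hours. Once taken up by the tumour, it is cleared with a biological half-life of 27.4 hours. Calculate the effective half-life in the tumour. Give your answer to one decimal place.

9.7 hours

1/t_eff = 1/t_phys + 1/t_biol = 1/15 + 1/27.4 = 0.10316 per hour.
t_eff = 15 × 27.4 / (15 + 27.4) ≈ 9.6934 hours.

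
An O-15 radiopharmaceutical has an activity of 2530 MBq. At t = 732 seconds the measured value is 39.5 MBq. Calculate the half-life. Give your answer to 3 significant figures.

A/A₀ = 39.5/2530 ≈ 0.015613.
n = log₂(64.051) ≈ 6.0011 half-lives elapsed in 732 seconds.
t½ = 732/6.0011 ≈ 121.98 seconds.

122 seconds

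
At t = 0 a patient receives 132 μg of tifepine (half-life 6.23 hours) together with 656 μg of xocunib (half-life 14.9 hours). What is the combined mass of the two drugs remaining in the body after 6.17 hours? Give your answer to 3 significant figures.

559 μg

tifepine: 132 × (1/2)^(6.17/6.23) = 132 × (1/2)^0.99037 ≈ 66.442 μg.
xocunib: 656 × (1/2)^(6.17/14.9) = 656 × (1/2)^0.41409 ≈ 492.32 μg.
Total = 66.442 + 492.32 ≈ 558.76 μg.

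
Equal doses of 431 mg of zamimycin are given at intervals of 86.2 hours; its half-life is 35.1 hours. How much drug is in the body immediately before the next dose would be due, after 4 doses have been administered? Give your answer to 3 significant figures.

The 4 doses were given 344.8, 258.6, 172.4, 86.2 hours ago.
Total = 431·(1/2)^(344.8/35.1) + 431·(1/2)^(258.6/35.1) + 431·(1/2)^(172.4/35.1) + 431·(1/2)^(86.2/35.1)
      = 0.47572 + 2.61 + 14.319 + 78.559 ≈ 95.964 mg.

96.0 mg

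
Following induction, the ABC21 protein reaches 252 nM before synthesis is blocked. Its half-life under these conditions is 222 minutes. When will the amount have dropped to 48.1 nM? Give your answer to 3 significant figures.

530 minutes

Fraction remaining = 48.1/252 ≈ 0.19087.
n = log₂(252/48.1) = ln(5.2391)/ln 2 ≈ 2.3893 half-lives.
t = n × t½ = 2.3893 × 222 ≈ 530.43 minutes.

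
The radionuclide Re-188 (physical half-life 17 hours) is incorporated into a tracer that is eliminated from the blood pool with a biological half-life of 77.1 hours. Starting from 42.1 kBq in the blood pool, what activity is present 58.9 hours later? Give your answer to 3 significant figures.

2.25 kBq

1/t_eff = 1/t_phys + 1/t_biol = 1/17 + 1/77.1 = 0.071794 per hour.
t_eff = 17 × 77.1 / (17 + 77.1) ≈ 13.929 hours.
Remaining = 42.1 × (1/2)^(58.9/13.929) = 42.1 × (1/2)^4.2286 ≈ 2.2456 kBq.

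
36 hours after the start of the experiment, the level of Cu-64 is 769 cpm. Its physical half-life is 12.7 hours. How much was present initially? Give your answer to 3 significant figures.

5490 cpm

Number of half-lives elapsed: n = 36/12.7 ≈ 2.8346.
A₀ = A × 2^n = 769 × 2^2.8346 = 769 × 7.1337 ≈ 5485.8 cpm.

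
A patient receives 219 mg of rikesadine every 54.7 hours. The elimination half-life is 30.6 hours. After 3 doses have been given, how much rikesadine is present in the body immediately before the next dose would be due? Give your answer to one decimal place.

87.1 mg

The 3 doses were given 164.1, 109.4, 54.7 hours ago.
Total = 219·(1/2)^(164.1/30.6) + 219·(1/2)^(109.4/30.6) + 219·(1/2)^(54.7/30.6)
      = 5.3223 + 18.374 + 63.435 ≈ 87.132 mg.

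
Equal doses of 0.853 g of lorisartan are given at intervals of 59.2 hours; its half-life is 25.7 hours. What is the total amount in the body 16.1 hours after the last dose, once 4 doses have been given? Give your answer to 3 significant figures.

The 4 doses were given 193.7, 134.5, 75.3, 16.1 hours ago.
Total = 0.853·(1/2)^(193.7/25.7) + 0.853·(1/2)^(134.5/25.7) + 0.853·(1/2)^(75.3/25.7) + 0.853·(1/2)^(16.1/25.7)
      = 0.004593 + 0.022674 + 0.11193 + 0.55254 ≈ 0.69174 g.

0.692 g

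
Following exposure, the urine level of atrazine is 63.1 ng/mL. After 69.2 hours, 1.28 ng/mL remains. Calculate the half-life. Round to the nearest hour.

A/A₀ = 1.28/63.1 ≈ 0.020285.
n = log₂(49.297) ≈ 5.6234 half-lives elapsed in 69.2 hours.
t½ = 69.2/5.6234 ≈ 12.306 hours.

12 hours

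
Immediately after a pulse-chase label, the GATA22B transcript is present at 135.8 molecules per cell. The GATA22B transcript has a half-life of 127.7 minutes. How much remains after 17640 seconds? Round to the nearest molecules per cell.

28 molecules per cell

Convert the elapsed time: 17640 seconds = 294 minutes.
Number of half-lives: n = 294/127.7 ≈ 2.3023.
Remaining = 135.8 × (1/2)^2.3023 = 135.8 × 0.20274 ≈ 27.533 molecules per cell.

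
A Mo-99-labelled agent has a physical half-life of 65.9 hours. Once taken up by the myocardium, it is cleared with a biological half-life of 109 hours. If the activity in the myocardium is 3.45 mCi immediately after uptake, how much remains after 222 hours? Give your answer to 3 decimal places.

1/t_eff = 1/t_phys + 1/t_biol = 1/65.9 + 1/109 = 0.024349 per hour.
t_eff = 65.9 × 109 / (65.9 + 109) ≈ 41.07 hours.
Remaining = 3.45 × (1/2)^(222/41.07) = 3.45 × (1/2)^5.4054 ≈ 0.081399 mCi.

0.081 mCi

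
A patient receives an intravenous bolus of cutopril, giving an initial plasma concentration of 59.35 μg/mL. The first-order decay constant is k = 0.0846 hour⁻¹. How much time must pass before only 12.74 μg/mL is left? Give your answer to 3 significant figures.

t½ = ln 2 / k = 0.69315 / 0.0846 ≈ 8.1932 hours.
Fraction remaining = 12.74/59.35 ≈ 0.21466.
n = log₂(59.35/12.74) = ln(4.6586)/ln 2 ≈ 2.2199 half-lives.
t = n × t½ = 2.2199 × 8.1932 ≈ 18.188 hours.

18.2 hours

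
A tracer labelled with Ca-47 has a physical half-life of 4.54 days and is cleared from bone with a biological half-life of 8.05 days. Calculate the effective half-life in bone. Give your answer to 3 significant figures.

1/t_eff = 1/t_phys + 1/t_biol = 1/4.54 + 1/8.05 = 0.34449 per day.
t_eff = 4.54 × 8.05 / (4.54 + 8.05) ≈ 2.9029 days.

2.90 days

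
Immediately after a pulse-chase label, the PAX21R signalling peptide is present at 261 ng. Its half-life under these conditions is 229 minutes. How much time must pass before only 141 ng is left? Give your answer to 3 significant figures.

203 minutes

Fraction remaining = 141/261 ≈ 0.54023.
n = log₂(261/141) = ln(1.8511)/ln 2 ≈ 0.88835 half-lives.
t = n × t½ = 0.88835 × 229 ≈ 203.43 minutes.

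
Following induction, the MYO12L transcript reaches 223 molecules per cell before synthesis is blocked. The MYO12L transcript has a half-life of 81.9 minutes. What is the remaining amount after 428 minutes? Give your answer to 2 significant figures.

6.0 molecules per cell

Number of half-lives: n = 428/81.9 ≈ 5.2259.
Remaining = 223 × (1/2)^5.2259 = 223 × 0.026721 ≈ 5.9588 molecules per cell.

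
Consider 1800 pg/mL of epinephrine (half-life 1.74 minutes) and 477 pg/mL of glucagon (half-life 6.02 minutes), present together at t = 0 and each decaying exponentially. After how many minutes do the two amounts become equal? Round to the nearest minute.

Set 1800·(1/2)^(t/1.74) = 477·(1/2)^(t/6.02).
Taking log₂: log₂(1800/477) = t·(1/1.74 − 1/6.02).
log₂(3.7736) = 1.9159; 1/1.74 − 1/6.02 = 0.4086.
t = 1.9159 / 0.4086 ≈ 4.689 minutes.

5 minutes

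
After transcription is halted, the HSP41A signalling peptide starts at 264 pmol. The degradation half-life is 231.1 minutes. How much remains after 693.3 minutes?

33 pmol

Elapsed time is 3 half-lives (693.3/231.1).
Each half-life halves the amount: 264 × (1/2)^3 = 264/8 = 33 pmol.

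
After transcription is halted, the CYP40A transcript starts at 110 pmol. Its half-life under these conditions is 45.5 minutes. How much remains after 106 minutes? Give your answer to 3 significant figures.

21.9 pmol

Number of half-lives: n = 106/45.5 ≈ 2.3297.
Remaining = 110 × (1/2)^2.3297 = 110 × 0.19893 ≈ 21.882 pmol.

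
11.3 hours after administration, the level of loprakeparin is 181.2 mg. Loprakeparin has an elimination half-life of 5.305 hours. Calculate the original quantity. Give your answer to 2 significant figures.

Number of half-lives elapsed: n = 11.3/5.305 ≈ 2.1301.
A₀ = A × 2^n = 181.2 × 2^2.1301 = 181.2 × 4.3774 ≈ 793.18 mg.

790 mg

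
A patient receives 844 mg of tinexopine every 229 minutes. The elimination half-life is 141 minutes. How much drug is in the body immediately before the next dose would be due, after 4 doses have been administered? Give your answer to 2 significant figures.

400 mg

The 4 doses were given 916, 687, 458, 229 minutes ago.
Total = 844·(1/2)^(916/141) + 844·(1/2)^(687/141) + 844·(1/2)^(458/141) + 844·(1/2)^(229/141)
      = 9.3479 + 28.815 + 88.824 + 273.8 ≈ 400.79 mg.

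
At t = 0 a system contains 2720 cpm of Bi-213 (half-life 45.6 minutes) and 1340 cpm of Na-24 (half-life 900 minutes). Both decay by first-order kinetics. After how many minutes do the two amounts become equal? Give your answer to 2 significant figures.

49 minutes

Set 2720·(1/2)^(t/45.6) = 1340·(1/2)^(t/900).
Taking log₂: log₂(2720/1340) = t·(1/45.6 − 1/900).
log₂(2.0299) = 1.0214; 1/45.6 − 1/900 = 0.020819.
t = 1.0214 / 0.020819 ≈ 49.06 minutes.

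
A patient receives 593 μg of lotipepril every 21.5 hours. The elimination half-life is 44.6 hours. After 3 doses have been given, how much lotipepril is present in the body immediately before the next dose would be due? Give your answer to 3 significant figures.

946 μg

The 3 doses were given 64.5, 43, 21.5 hours ago.
Total = 593·(1/2)^(64.5/44.6) + 593·(1/2)^(43/44.6) + 593·(1/2)^(21.5/44.6)
      = 217.62 + 303.97 + 424.56 ≈ 946.15 μg.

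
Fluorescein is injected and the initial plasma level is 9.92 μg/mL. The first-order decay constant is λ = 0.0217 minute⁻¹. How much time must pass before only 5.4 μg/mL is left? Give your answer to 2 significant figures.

t½ = ln 2 / λ = 0.69315 / 0.0217 ≈ 31.942 minutes.
Fraction remaining = 5.4/9.92 ≈ 0.54435.
n = log₂(9.92/5.4) = ln(1.837)/ln 2 ≈ 0.87738 half-lives.
t = n × t½ = 0.87738 × 31.942 ≈ 28.026 minutes.

28 minutes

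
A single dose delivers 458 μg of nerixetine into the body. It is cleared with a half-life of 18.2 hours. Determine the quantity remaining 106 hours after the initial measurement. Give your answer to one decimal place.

Number of half-lives: n = 106/18.2 ≈ 5.8242.
Remaining = 458 × (1/2)^5.8242 = 458 × 0.01765 ≈ 8.0838 μg.

8.1 μg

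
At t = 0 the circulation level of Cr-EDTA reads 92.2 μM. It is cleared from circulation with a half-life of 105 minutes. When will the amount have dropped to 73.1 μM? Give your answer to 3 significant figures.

35.2 minutes

Fraction remaining = 73.1/92.2 ≈ 0.79284.
n = log₂(92.2/73.1) = ln(1.2613)/ln 2 ≈ 0.3349 half-lives.
t = n × t½ = 0.3349 × 105 ≈ 35.164 minutes.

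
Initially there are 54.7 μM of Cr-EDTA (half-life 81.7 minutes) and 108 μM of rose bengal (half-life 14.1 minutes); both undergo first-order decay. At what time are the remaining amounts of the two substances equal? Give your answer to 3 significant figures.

16.7 minutes

Set 54.7·(1/2)^(t/81.7) = 108·(1/2)^(t/14.1).
Taking log₂: log₂(54.7/108) = t·(1/81.7 − 1/14.1).
log₂(0.50648) = -0.98142; 1/81.7 − 1/14.1 = -0.058682.
t = -0.98142 / -0.058682 ≈ 16.724 minutes.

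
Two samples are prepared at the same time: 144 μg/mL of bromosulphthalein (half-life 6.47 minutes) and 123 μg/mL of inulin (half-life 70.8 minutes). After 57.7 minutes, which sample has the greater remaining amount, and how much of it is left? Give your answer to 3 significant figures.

bromosulphthalein: 144 × (1/2)^8.9181 ≈ 0.29768 μg/mL.
inulin: 123 × (1/2)^0.81497 ≈ 69.916 μg/mL.
Inulin has more remaining, at ≈ 69.916 μg/mL.

inulin, 69.9 μg/mL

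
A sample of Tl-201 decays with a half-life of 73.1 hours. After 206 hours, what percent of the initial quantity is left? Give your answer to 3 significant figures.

n = 206/73.1 ≈ 2.8181 half-lives.
Fraction remaining = (1/2)^2.8181 ≈ 0.1418, i.e. 14.18%.

14.2%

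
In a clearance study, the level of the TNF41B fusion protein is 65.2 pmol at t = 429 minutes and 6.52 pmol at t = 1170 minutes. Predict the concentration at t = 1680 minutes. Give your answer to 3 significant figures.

1.34 pmol

Over Δt = 1170 − 429 = 741 minutes, the level fell by a factor of 65.2/6.52 ≈ 10.
n = log₂(10) ≈ 3.3219 half-lives, so t½ = 741/3.3219 ≈ 223.06 minutes.
From t = 1170 to t = 1680: 6.52 × (1/2)^((1680−1170)/223.06) ≈ 1.3366 pmol.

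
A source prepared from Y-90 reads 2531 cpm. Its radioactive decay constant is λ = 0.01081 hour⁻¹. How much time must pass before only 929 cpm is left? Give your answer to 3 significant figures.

t½ = ln 2 / λ = 0.69315 / 0.01081 ≈ 64.121 hours.
Fraction remaining = 929/2531 ≈ 0.36705.
n = log₂(2531/929) = ln(2.7244)/ln 2 ≈ 1.446 half-lives.
t = n × t½ = 1.446 × 64.121 ≈ 92.716 hours.

92.7 hours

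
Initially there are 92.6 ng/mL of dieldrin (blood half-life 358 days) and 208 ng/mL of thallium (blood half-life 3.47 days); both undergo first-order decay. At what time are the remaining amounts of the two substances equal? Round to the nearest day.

Set 92.6·(1/2)^(t/358) = 208·(1/2)^(t/3.47).
Taking log₂: log₂(92.6/208) = t·(1/358 − 1/3.47).
log₂(0.44519) = -1.1675; 1/358 − 1/3.47 = -0.28539.
t = -1.1675 / -0.28539 ≈ 4.0909 days.

4 days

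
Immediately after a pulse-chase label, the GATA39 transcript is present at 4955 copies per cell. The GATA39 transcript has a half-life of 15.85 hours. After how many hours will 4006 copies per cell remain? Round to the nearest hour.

5 hours

Fraction remaining = 4006/4955 ≈ 0.80848.
n = log₂(4955/4006) = ln(1.2369)/ln 2 ≈ 0.30672 half-lives.
t = n × t½ = 0.30672 × 15.85 ≈ 4.8616 hours.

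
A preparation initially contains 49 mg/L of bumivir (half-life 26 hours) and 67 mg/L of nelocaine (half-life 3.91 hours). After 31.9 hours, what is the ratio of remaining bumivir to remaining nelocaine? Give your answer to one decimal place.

89.3

bumivir: 49 × (1/2)^(31.9/26) = 49 × (1/2)^1.2269 ≈ 20.934 mg/L.
nelocaine: 67 × (1/2)^(31.9/3.91) = 67 × (1/2)^8.1586 ≈ 0.23448 mg/L.
Ratio ≈ 20.934 / 0.23448 ≈ 89.28.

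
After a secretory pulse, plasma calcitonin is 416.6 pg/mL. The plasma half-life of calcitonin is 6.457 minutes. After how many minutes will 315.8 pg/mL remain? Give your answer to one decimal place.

Fraction remaining = 315.8/416.6 ≈ 0.75804.
n = log₂(416.6/315.8) = ln(1.3192)/ln 2 ≈ 0.39965 half-lives.
t = n × t½ = 0.39965 × 6.457 ≈ 2.5806 minutes.

2.6 minutes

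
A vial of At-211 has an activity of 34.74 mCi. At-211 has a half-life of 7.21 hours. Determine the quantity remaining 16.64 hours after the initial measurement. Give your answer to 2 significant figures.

Number of half-lives: n = 16.64/7.21 ≈ 2.3079.
Remaining = 34.74 × (1/2)^2.3079 = 34.74 × 0.20195 ≈ 7.0159 mCi.

7.0 mCi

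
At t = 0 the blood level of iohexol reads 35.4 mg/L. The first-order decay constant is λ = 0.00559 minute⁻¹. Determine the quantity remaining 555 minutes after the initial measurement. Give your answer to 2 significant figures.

t½ = ln 2 / λ = 0.69315 / 0.00559 ≈ 124 minutes.
Number of half-lives: n = 555/124 ≈ 4.4759.
Remaining = 35.4 × (1/2)^4.4759 = 35.4 × 0.044939 ≈ 1.5908 mg/L.

1.6 mg/L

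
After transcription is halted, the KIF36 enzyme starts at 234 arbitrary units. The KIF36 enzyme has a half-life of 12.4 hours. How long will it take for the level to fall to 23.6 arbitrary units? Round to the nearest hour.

Fraction remaining = 23.6/234 ≈ 0.10085.
n = log₂(234/23.6) = ln(9.9153)/ln 2 ≈ 3.3096 half-lives.
t = n × t½ = 3.3096 × 12.4 ≈ 41.04 hours.

41 hours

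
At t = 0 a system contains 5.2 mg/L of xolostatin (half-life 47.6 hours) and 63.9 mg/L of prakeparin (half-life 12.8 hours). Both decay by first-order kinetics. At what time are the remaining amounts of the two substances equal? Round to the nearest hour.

63 hours

Set 5.2·(1/2)^(t/47.6) = 63.9·(1/2)^(t/12.8).
Taking log₂: log₂(5.2/63.9) = t·(1/47.6 − 1/12.8).
log₂(0.081377) = -3.6192; 1/47.6 − 1/12.8 = -0.057117.
t = -3.6192 / -0.057117 ≈ 63.366 hours.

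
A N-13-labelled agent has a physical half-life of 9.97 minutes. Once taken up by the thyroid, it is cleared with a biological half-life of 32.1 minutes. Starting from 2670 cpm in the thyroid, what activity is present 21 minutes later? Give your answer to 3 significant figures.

394 cpm

1/t_eff = 1/t_phys + 1/t_biol = 1/9.97 + 1/32.1 = 0.13145 per minute.
t_eff = 9.97 × 32.1 / (9.97 + 32.1) ≈ 7.6072 minutes.
Remaining = 2670 × (1/2)^(21/7.6072) = 2670 × (1/2)^2.7605 ≈ 394.01 cpm.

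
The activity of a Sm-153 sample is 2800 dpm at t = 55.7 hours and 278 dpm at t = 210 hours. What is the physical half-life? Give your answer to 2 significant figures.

46 hours

Over Δt = 210 − 55.7 = 154.3 hours, the level fell by a factor of 2800/278 ≈ 10.072.
n = log₂(10.072) ≈ 3.3323 half-lives, so t½ = 154.3/3.3323 ≈ 46.305 hours.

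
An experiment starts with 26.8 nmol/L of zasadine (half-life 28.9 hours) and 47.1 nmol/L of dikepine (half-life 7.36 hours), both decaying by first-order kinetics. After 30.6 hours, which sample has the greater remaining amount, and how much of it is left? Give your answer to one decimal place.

zasadine, 12.9 nmol/L

zasadine: 26.8 × (1/2)^1.0588 ≈ 12.865 nmol/L.
dikepine: 47.1 × (1/2)^4.1576 ≈ 2.6391 nmol/L.
Zasadine has more remaining, at ≈ 12.865 nmol/L.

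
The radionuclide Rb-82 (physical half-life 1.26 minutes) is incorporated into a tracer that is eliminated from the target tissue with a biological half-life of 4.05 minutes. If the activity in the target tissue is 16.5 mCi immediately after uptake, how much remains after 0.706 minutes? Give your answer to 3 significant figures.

1/t_eff = 1/t_phys + 1/t_biol = 1/1.26 + 1/4.05 = 1.0406 per minute.
t_eff = 1.26 × 4.05 / (1.26 + 4.05) ≈ 0.96102 minutes.
Remaining = 16.5 × (1/2)^(0.706/0.96102) = 16.5 × (1/2)^0.73464 ≈ 9.916 mCi.

9.92 mCi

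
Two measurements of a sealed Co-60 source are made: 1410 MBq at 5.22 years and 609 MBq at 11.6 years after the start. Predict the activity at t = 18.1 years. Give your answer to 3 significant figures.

259 MBq

Over Δt = 11.6 − 5.22 = 6.38 years, the level fell by a factor of 1410/609 ≈ 2.3153.
n = log₂(2.3153) ≈ 1.2112 half-lives, so t½ = 6.38/1.2112 ≈ 5.2676 years.
From t = 11.6 to t = 18.1: 609 × (1/2)^((18.1−11.6)/5.2676) ≈ 258.92 MBq.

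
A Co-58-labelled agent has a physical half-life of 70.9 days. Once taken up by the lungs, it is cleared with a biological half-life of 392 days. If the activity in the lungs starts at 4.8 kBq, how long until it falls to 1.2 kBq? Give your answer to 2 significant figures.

1/t_eff = 1/t_phys + 1/t_biol = 1/70.9 + 1/392 = 0.016655 per day.
t_eff = 70.9 × 392 / (70.9 + 392) ≈ 60.041 days.
n = log₂(4.8/1.2) ≈ 2; t = 2 × 60.041 ≈ 120.08 days.

120 days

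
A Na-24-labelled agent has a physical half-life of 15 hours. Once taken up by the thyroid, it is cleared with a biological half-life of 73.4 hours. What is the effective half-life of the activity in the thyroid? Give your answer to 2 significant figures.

1/t_eff = 1/t_phys + 1/t_biol = 1/15 + 1/73.4 = 0.080291 per hour.
t_eff = 15 × 73.4 / (15 + 73.4) ≈ 12.455 hours.

12 hours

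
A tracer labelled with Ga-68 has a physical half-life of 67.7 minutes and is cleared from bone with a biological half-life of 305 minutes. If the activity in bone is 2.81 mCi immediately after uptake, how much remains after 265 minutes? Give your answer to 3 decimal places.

0.102 mCi

1/t_eff = 1/t_phys + 1/t_biol = 1/67.7 + 1/305 = 0.01805 per minute.
t_eff = 67.7 × 305 / (67.7 + 305) ≈ 55.402 minutes.
Remaining = 2.81 × (1/2)^(265/55.402) = 2.81 × (1/2)^4.7832 ≈ 0.10205 mCi.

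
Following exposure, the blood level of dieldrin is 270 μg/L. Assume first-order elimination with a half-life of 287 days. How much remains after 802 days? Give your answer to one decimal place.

Number of half-lives: n = 802/287 ≈ 2.7944.
Remaining = 270 × (1/2)^2.7944 = 270 × 0.14414 ≈ 38.919 μg/L.

38.9 μg/L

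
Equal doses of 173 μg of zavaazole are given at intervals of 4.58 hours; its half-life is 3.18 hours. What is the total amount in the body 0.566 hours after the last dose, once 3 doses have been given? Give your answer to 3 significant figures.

230 μg

The 3 doses were given 9.726, 5.146, 0.566 hours ago.
Total = 173·(1/2)^(9.726/3.18) + 173·(1/2)^(5.146/3.18) + 173·(1/2)^(0.566/3.18)
      = 20.766 + 56.352 + 152.92 ≈ 230.04 μg.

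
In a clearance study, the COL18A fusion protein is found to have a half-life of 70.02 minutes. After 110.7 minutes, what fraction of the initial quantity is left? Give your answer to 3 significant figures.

0.334

n = 110.7/70.02 ≈ 1.581 half-lives.
Fraction remaining = (1/2)^1.581 ≈ 0.33426.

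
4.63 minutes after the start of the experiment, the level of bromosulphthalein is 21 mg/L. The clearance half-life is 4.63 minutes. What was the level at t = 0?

Number of half-lives elapsed: n = 4.63/4.63 ≈ 1.
A₀ = A × 2^n = 21 × 2^1 = 21 × 2 ≈ 42 mg/L.

42 mg/L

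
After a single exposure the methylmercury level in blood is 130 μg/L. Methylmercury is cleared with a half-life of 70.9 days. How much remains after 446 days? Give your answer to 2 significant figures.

1.7 μg/L

Number of half-lives: n = 446/70.9 ≈ 6.2906.
Remaining = 130 × (1/2)^6.2906 = 130 × 0.012775 ≈ 1.6607 μg/L.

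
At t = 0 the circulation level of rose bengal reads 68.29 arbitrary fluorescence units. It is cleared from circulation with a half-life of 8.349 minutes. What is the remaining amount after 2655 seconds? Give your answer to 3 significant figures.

1.73 arbitrary fluorescence units

Convert the elapsed time: 2655 seconds = 44.25 minutes.
Number of half-lives: n = 44.25/8.349 ≈ 5.3.
Remaining = 68.29 × (1/2)^5.3 = 68.29 × 0.025382 ≈ 1.7334 arbitrary fluorescence units.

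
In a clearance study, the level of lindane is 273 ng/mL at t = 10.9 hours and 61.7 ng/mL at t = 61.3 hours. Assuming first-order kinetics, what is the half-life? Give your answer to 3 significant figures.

Over Δt = 61.3 − 10.9 = 50.4 hours, the level fell by a factor of 273/61.7 ≈ 4.4246.
n = log₂(4.4246) ≈ 2.1456 half-lives, so t½ = 50.4/2.1456 ≈ 23.49 hours.

23.5 hours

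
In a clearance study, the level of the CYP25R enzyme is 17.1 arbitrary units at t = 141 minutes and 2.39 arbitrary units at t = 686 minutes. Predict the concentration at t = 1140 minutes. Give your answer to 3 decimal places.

0.464 arbitrary units

Over Δt = 686 − 141 = 545 minutes, the level fell by a factor of 17.1/2.39 ≈ 7.1548.
n = log₂(7.1548) ≈ 2.8389 half-lives, so t½ = 545/2.8389 ≈ 191.97 minutes.
From t = 686 to t = 1140: 2.39 × (1/2)^((1140−686)/191.97) ≈ 0.46397 arbitrary units.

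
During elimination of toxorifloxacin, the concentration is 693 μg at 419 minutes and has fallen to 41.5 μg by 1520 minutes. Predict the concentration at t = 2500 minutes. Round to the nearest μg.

Over Δt = 1520 − 419 = 1101 minutes, the level fell by a factor of 693/41.5 ≈ 16.699.
n = log₂(16.699) ≈ 4.0617 half-lives, so t½ = 1101/4.0617 ≈ 271.07 minutes.
From t = 1520 to t = 2500: 41.5 × (1/2)^((2500−1520)/271.07) ≈ 3.3864 μg.

3 μg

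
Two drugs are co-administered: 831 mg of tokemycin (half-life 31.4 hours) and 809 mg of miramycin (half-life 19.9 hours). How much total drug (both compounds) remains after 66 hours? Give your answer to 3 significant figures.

tokemycin: 831 × (1/2)^(66/31.4) = 831 × (1/2)^2.1019 ≈ 193.58 mg.
miramycin: 809 × (1/2)^(66/19.9) = 809 × (1/2)^3.3166 ≈ 81.2 mg.
Total = 193.58 + 81.2 ≈ 274.78 mg.

275 mg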